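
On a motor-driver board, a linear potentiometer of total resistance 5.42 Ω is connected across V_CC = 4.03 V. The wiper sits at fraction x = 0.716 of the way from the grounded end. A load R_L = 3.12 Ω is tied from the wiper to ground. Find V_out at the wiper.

The pot divides into 1.539 Ω above the wiper and 3.881 Ω below.
Lower segment in parallel with the load: 3.881 ‖ 3.12 = 1.730 Ω.
V_out = 4.03 × 1.730/(1.539 + 1.730) = 2.132 V.
(Unloaded: V_out = x·V_CC = 2.89 V.)

V_out ≈ 2.13 V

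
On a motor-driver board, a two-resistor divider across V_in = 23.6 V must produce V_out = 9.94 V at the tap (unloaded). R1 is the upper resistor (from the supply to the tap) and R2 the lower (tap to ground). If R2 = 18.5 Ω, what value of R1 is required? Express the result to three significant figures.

Required fraction k = V_out/V_in = 0.4212.
R1 = R2·(1/k − 1) = 18.5 × 1.374 = 25.42 Ω.

R1 ≈ 25.4 Ω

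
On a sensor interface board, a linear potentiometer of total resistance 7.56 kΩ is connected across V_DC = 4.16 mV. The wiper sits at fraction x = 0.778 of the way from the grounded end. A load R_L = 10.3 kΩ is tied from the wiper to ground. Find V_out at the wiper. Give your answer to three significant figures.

V_out ≈ 2.87 mV

Split the track: R_lower = x·R_p = 5.882 kΩ, R_upper = (1−x)·R_p = 1.678 kΩ.
(x·R_p) ‖ R_L = 3.744 kΩ.
V_out = 4.16 × 3.744/(1.678 + 3.744) = 2.872 mV.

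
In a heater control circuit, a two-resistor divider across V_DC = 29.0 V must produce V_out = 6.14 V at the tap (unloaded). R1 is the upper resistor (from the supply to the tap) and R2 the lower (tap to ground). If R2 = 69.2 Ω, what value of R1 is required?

The divider ratio is R2/(R1+R2) = 6.14/29.0 = 0.2117.
So R1 = R2 · (V_DC/V_out − 1) = 69.2 × (29.0/6.14 − 1) = 69.2 × 3.723 = 257.6 Ω.

R1 ≈ 258 Ω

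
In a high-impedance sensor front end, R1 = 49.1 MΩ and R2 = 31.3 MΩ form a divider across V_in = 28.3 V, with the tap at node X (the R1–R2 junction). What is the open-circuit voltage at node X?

Open-circuit (no load on X): V_th = V_in · R2/(R1 + R2) = 28.3 × 31.3/(49.10 + 31.3) = 11.02 V.

V_th ≈ 11.0 V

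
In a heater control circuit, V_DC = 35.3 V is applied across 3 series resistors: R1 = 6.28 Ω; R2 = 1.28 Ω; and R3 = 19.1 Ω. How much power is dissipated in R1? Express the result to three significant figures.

ΣR = 26.66 Ω → I = 35.3/26.66 = 1.324 A.
V(R1) = I·R = 8.315 V; P = V·I = 8.315 × 1.324 = 11.01 W.

P ≈ 11.0 W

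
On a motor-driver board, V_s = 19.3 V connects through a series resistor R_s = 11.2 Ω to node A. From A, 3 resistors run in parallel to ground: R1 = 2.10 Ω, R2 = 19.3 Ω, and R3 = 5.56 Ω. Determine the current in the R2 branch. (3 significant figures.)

Combine the parallel branches: R_p = (1/2.10 + 1/19.3 + 1/5.56)⁻¹ = 1.413 Ω.
V_A = 19.3 × 1.413/12.61 = 2.162 V.
I(R2) = V_A / R2 = 2.162/19.3 = 0.1120 A.

I ≈ 0.112 A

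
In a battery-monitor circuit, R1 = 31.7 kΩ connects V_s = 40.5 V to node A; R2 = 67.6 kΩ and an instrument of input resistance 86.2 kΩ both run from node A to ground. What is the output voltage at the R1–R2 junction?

V_out ≈ 22.1 V

R2 ‖ R_L = (67.6 × 86.2)/(67.6 + 86.2) = 37.89 kΩ.
Voltage divider with the loaded lower leg: V_out = 40.5 × 37.89/(31.7 + 37.89) = 40.5 × 0.5445 = 22.05 V.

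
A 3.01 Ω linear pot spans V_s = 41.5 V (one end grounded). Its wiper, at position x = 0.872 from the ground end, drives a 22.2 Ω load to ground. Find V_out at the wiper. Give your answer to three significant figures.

Split the track: R_lower = x·R_p = 2.625 Ω, R_upper = (1−x)·R_p = 0.3853 Ω.
(x·R_p) ‖ R_L = 2.347 Ω.
Loaded-divider output: V_out = 41.5 × 0.8590 = 35.65 V.

V_out ≈ 35.6 V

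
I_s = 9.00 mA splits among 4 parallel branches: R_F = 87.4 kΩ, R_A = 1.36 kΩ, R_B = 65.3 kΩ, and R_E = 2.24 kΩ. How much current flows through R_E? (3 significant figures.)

ΣG = 1/87.4 + 1/1.36 + 1/65.3 + 1/2.24 = 1.208.
Current divider: I(R_E) = I_s · G_k/ΣG = 9.00 × (0.4464/1.208) = 9.00 × 0.3694 = 3.325 mA.

I ≈ 3.32 mA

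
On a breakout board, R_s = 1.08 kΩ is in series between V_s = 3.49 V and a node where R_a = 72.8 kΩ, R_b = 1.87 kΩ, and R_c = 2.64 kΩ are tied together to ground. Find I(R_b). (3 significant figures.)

I ≈ 0.932 mA

Equivalent of the parallel group: R_p = 1.078 kΩ.
Node voltage V_A = V_s · R_p/(R_s + R_p) = 3.49 × 0.4996 = 1.744 V.
I(R_b) = V_A / R_b = 1.744/1.87 = 0.9325 mA.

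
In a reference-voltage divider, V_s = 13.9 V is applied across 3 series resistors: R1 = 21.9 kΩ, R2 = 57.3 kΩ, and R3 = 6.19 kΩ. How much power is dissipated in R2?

The common current is I = 13.9/85.39 = 0.1628 mA.
P(R2) = I²·R2 = (0.1628)² × 57.3 = 1.518 mW.

P ≈ 1.52 mW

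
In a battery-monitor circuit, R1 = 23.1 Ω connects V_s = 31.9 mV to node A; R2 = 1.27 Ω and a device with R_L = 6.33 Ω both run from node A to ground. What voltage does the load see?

R2 ‖ R_L = (1.27 × 6.33)/(1.27 + 6.33) = 1.058 Ω.
Voltage divider with the loaded lower leg: V_out = 31.9 × 1.058/(23.1 + 1.058) = 31.9 × 0.04379 = 1.397 mV.
(Unloaded it would be 1.66 mV; the load pulls it down.)

V_out ≈ 1.40 mV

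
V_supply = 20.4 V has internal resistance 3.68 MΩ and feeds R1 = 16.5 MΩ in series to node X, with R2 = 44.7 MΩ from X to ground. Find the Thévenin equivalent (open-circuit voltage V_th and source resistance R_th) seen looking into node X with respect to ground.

V_th ≈ 14.1 V, R_th ≈ 13.9 MΩ

R1' = 3.68 + 16.5 = 20.18 MΩ (source resistance + R1).
V_th is the unloaded tap voltage: V_supply · R2/(R1'+R2) = 20.4 × 0.6890 = 14.05 V.
With V_supply suppressed (replaced by a short), R_th = R1' ‖ R2 = (20.18 × 44.7)/(20.18 + 44.7) = 13.90 MΩ.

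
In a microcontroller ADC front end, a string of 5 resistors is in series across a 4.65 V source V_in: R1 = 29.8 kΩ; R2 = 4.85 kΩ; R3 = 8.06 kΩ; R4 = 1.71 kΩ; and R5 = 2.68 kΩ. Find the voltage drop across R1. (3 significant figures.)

V ≈ 2.94 V

Total series resistance ΣR = 29.8 + 4.85 + 8.06 + 1.71 + 2.68 = 47.10 kΩ.
By the voltage-divider rule, V = 4.65 × 29.80/47.10 = 2.942 V.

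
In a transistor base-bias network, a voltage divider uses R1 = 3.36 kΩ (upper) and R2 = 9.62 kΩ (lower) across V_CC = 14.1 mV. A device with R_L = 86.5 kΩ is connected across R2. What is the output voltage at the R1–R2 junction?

V_out ≈ 10.2 mV

R2 ‖ R_L = (9.62 × 86.5)/(9.62 + 86.5) = 8.657 kΩ.
Now apply the divider: V_out = 14.1 × 0.7204 = 10.16 mV.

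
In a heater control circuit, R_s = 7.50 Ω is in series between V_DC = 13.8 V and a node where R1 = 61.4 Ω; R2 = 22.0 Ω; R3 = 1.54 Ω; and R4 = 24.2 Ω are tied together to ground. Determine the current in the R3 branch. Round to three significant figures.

I ≈ 1.35 A

Combine the parallel branches: R_p = (1/61.4 + 1/22.0 + 1/1.54 + 1/24.2)⁻¹ = 1.329 Ω.
Node voltage V_A = V_DC · R_p/(R_s + R_p) = 13.8 × 0.1505 = 2.077 V.
I(R3) = V_A / R3 = 2.077/1.54 = 1.349 A.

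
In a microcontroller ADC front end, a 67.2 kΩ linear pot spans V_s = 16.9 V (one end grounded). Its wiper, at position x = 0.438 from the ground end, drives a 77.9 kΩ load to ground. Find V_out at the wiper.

Split the track: R_lower = x·R_p = 29.43 kΩ, R_upper = (1−x)·R_p = 37.77 kΩ.
Lower segment in parallel with the load: 29.43 ‖ 77.9 = 21.36 kΩ.
Loaded-divider output: V_out = 16.9 × 0.3613 = 6.106 V.

V_out ≈ 6.11 V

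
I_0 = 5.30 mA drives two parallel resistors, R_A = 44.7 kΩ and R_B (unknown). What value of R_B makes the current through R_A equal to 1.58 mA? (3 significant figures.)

R_B ≈ 19.0 kΩ

Two-branch current divider: I_A = I_0 · R_B/(R_A + R_B).
1.58/5.30 = R_B/(R_A + R_B) → R_B = R_A · (0.2981)/(1 − 0.2981) = 44.7 × 0.4247 = 18.99 kΩ.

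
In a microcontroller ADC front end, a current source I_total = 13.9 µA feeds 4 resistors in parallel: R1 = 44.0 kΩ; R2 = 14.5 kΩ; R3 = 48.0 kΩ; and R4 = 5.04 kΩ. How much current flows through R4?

I ≈ 8.87 µA

ΣG = 1/44.0 + 1/14.5 + 1/48.0 + 1/5.04 = 0.3109.
R4 takes the fraction G_k/ΣG = 0.1984/0.3109 = 0.6381, so I = 13.9 × 0.6381 = 8.870 µA.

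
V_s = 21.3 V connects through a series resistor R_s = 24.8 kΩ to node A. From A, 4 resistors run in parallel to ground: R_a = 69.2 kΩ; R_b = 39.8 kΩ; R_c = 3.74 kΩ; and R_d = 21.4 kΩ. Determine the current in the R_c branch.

I ≈ 0.583 mA

Equivalent of the parallel group: R_p = 2.827 kΩ.
V_A by voltage divider: V_A = 21.3 × 2.827/(24.8 + 2.827) = 2.180 V.
I(R_c) = V_A / R_c = 2.180/3.74 = 0.5828 mA.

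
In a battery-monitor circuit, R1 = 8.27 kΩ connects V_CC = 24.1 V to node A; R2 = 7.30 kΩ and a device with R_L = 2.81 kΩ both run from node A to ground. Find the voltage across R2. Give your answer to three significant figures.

The load sits in parallel with R2, giving an effective lower resistance R2' = R2·R_L/(R2+R_L) = 2.029 kΩ.
Then V_out = V_CC · R2'/(R1 + R2') = 24.1 × 2.029/10.30 = 4.748 V.

V_out ≈ 4.75 V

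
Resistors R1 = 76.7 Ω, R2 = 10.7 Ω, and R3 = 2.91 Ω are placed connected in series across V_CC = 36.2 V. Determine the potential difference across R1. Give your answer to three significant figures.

V ≈ 30.7 V

Series total: ΣR = 76.7 + 10.7 + 2.91 = 90.31 Ω.
V = V_CC · R/ΣR = 36.2 × 0.8493 = 30.74 V.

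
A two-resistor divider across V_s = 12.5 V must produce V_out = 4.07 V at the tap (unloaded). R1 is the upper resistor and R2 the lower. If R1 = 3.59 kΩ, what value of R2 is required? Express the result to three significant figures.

Required fraction k = V_out/V_s = 0.3256.
So R2 = R1 · V_out/(V_s − V_out) = 3.59 × 4.07/(12.5 − 4.07) = 3.59 × 0.4828 = 1.733 kΩ.

R2 ≈ 1.73 kΩ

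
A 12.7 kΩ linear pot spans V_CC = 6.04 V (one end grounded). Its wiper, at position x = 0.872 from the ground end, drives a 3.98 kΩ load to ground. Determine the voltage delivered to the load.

V_out ≈ 3.88 V

Split the track: R_lower = x·R_p = 11.07 kΩ, R_upper = (1−x)·R_p = 1.626 kΩ.
(x·R_p) ‖ R_L = 2.928 kΩ.
Loaded-divider output: V_out = 6.04 × 0.6430 = 3.884 V.
(Unloaded: V_out = x·V_CC = 5.27 V.)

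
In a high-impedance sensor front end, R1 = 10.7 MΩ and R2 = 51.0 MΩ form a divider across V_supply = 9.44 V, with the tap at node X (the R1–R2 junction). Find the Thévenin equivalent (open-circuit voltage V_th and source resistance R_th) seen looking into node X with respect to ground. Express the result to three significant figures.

V_th ≈ 7.80 V, R_th ≈ 8.84 MΩ

V_th is the unloaded tap voltage: V_supply · R2/(R1+R2) = 9.44 × 0.8266 = 7.803 V.
Zeroing V_supply shorts the top of R1 to ground, so R_th = R1 ‖ R2 = 8.844 MΩ.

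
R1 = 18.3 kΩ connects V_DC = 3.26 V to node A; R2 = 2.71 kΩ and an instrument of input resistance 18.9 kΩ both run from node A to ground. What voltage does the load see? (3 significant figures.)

V_out ≈ 0.374 V

R2 ‖ R_L = (2.71 × 18.9)/(2.71 + 18.9) = 2.370 kΩ.
Then V_out = V_DC · R2'/(R1 + R2') = 3.26 × 2.370/20.67 = 0.3738 V.
(Unloaded it would be 0.420 V; the load pulls it down.)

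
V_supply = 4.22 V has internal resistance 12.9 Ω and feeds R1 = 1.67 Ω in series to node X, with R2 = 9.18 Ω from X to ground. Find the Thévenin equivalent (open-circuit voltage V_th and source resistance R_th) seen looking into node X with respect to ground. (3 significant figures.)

R1' = 12.9 + 1.67 = 14.57 Ω (source resistance + R1).
V_th is the unloaded tap voltage: V_supply · R2/(R1'+R2) = 4.22 × 0.3865 = 1.631 V.
Looking into X with the source shorted: R_th = R1'·R2/(R1'+R2) = 14.57 × 9.18/23.75 = 5.632 Ω.

V_th ≈ 1.63 V, R_th ≈ 5.63 Ω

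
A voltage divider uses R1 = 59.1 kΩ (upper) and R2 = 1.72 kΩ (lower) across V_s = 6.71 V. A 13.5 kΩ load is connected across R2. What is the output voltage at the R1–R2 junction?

First combine the lower leg with the load: R2 ‖ R_L = 1.526 kΩ.
Then V_out = V_s · R2'/(R1 + R2') = 6.71 × 1.526/60.63 = 0.1689 V.

V_out ≈ 0.169 V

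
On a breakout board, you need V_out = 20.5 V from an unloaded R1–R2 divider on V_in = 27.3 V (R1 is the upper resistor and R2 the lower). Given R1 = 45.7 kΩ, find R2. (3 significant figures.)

R2 ≈ 138 kΩ

The divider ratio is R2/(R1+R2) = 20.5/27.3 = 0.7509.
R2 = R1 · 0.7509/(1 − 0.7509) = 137.8 kΩ.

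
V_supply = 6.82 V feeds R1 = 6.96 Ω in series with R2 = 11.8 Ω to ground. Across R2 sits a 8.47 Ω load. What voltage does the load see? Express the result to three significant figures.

The load sits in parallel with R2, giving an effective lower resistance R2' = R2·R_L/(R2+R_L) = 4.931 Ω.
Now apply the divider: V_out = 6.82 × 0.4147 = 2.828 V.
(Unloaded it would be 4.29 V; the load pulls it down.)

V_out ≈ 2.83 V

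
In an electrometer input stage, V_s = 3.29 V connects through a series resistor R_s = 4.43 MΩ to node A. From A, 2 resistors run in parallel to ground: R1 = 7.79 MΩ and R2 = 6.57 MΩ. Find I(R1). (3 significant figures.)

Equivalent of the parallel group: R_p = 3.564 MΩ.
Node voltage V_A = V_s · R_p/(R_s + R_p) = 3.29 × 0.4458 = 1.467 V.
I(R1) = V_A / R1 = 1.467/7.79 = 0.1883 µA.

I ≈ 0.188 µA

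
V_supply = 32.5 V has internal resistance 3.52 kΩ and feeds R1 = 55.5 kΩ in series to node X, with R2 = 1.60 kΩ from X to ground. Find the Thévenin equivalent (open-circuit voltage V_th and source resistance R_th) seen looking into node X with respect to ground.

R1' = 3.52 + 55.5 = 59.02 kΩ (source resistance + R1).
With X open, the divider is unloaded: V_th = 32.5 × 1.60/60.62 = 0.8578 V.
Zeroing V_supply shorts the top of R1' to ground, so R_th = R1' ‖ R2 = 1.558 kΩ.

V_th ≈ 0.858 V, R_th ≈ 1.56 kΩ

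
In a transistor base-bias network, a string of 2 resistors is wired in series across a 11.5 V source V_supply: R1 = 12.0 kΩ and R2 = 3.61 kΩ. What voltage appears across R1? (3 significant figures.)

ΣR = 12.0 + 3.61 = 15.61 kΩ.
Voltage divider: V = V_supply · (12.00 / 15.61) = 11.5 × 0.7687 = 8.840 V.

V ≈ 8.84 V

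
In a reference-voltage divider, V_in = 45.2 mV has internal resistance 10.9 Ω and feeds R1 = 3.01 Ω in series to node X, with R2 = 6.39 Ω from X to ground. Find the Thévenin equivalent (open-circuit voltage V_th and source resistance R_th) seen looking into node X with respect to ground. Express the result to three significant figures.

R1' = 10.9 + 3.01 = 13.91 Ω (source resistance + R1).
With X open, the divider is unloaded: V_th = 45.2 × 6.39/20.30 = 14.23 mV.
With V_in suppressed (replaced by a short), R_th = R1' ‖ R2 = (13.91 × 6.39)/(13.91 + 6.39) = 4.379 Ω.

V_th ≈ 14.2 mV, R_th ≈ 4.38 Ω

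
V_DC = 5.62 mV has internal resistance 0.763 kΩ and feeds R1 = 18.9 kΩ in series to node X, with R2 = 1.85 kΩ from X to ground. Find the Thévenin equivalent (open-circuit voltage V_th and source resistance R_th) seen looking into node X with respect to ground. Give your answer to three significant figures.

R1' = 0.763 + 18.9 = 19.66 kΩ (source resistance + R1).
With X open, the divider is unloaded: V_th = 5.62 × 1.85/21.51 = 0.4833 mV.
With V_DC suppressed (replaced by a short), R_th = R1' ‖ R2 = (19.66 × 1.85)/(19.66 + 1.85) = 1.691 kΩ.

V_th ≈ 0.483 mV, R_th ≈ 1.69 kΩ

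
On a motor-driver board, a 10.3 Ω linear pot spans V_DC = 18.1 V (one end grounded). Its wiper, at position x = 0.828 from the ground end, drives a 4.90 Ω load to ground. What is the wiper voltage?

V_out ≈ 11.5 V

The pot divides into 1.772 Ω above the wiper and 8.528 Ω below.
Lower segment in parallel with the load: 8.528 ‖ 4.90 = 3.112 Ω.
Then V_out = V_DC · 3.112/(1.772 + 3.112) = 11.53 V.
(Unloaded: V_out = x·V_DC = 15.0 V.)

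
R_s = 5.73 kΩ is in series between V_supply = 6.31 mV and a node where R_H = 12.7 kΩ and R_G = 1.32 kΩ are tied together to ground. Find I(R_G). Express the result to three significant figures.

Combine the parallel branches: R_p = (1/12.7 + 1/1.32)⁻¹ = 1.196 kΩ.
Node voltage V_A = V_supply · R_p/(R_s + R_p) = 6.31 × 0.1726 = 1.089 mV.
Branch current I = V_A/R_G = 1.089/1.32 = 0.8253 µA.

I ≈ 0.825 µA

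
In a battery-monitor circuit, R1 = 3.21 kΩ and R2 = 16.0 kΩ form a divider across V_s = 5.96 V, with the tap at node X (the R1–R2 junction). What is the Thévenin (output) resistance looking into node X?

Looking into X with the source shorted: R_th = R1·R2/(R1+R2) = 3.210 × 16.0/19.21 = 2.674 kΩ.

R_th ≈ 2.67 kΩ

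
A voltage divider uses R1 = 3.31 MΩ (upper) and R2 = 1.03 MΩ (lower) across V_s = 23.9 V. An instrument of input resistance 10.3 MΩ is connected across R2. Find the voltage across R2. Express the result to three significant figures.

V_out ≈ 5.27 V

First combine the lower leg with the load: R2 ‖ R_L = 0.9364 MΩ.
Now apply the divider: V_out = 23.9 × 0.2205 = 5.270 V.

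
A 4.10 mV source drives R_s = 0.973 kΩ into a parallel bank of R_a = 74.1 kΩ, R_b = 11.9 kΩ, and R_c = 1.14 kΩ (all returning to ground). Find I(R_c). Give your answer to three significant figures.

Combine the parallel branches: R_p = (1/74.1 + 1/11.9 + 1/1.14)⁻¹ = 1.026 kΩ.
Node voltage V_A = V_supply · R_p/(R_s + R_p) = 4.10 × 0.5132 = 2.104 mV.
Branch current I = V_A/R_c = 2.104/1.14 = 1.846 µA.

I ≈ 1.85 µA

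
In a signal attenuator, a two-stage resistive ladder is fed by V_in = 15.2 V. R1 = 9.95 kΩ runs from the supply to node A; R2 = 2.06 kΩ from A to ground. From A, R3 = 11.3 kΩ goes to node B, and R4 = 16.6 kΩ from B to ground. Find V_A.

V_A ≈ 2.46 V

Node A sees R2 in parallel with the series input of stage 2, R3 + R4 = 27.90 kΩ.
R2 ‖ (R3+R4) = 1.918 kΩ.
So V_A = 15.2 × 0.1616 = 2.457 V.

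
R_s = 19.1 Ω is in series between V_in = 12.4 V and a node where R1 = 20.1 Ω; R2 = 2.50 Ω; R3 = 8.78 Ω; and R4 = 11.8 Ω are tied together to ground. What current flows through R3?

Parallel bank: R_p = 1/(1/20.1 + 1/2.50 + 1/8.78 + 1/11.8) = 1.542 Ω.
Node voltage V_A = V_in · R_p/(R_s + R_p) = 12.4 × 0.07471 = 0.9265 V.
Branch current I = V_A/R3 = 0.9265/8.78 = 0.1055 A.

I ≈ 0.106 A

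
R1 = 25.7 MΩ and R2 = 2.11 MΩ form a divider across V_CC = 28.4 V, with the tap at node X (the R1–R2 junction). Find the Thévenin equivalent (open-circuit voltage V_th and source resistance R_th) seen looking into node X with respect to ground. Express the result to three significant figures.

Open-circuit (no load on X): V_th = V_CC · R2/(R1 + R2) = 28.4 × 2.11/(25.70 + 2.11) = 2.155 V.
Looking into X with the source shorted: R_th = R1·R2/(R1+R2) = 25.70 × 2.11/27.81 = 1.950 MΩ.

V_th ≈ 2.15 V, R_th ≈ 1.95 MΩ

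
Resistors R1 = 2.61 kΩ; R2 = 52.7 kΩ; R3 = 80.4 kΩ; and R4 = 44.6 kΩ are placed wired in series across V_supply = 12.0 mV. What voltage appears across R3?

V ≈ 5.35 mV

Series total: ΣR = 2.61 + 52.7 + 80.4 + 44.6 = 180.3 kΩ.
V = V_supply · R/ΣR = 12.0 × 0.4459 = 5.351 mV.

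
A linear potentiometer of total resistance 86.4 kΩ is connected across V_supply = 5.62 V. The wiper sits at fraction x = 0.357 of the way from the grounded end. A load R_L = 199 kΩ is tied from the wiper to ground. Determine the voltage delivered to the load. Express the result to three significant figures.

V_out ≈ 1.82 V

The pot divides into 55.56 kΩ above the wiper and 30.84 kΩ below.
R_L loads the lower segment: effective lower R = 26.71 kΩ.
V_out = 5.62 × 26.71/(55.56 + 26.71) = 1.825 V.
(Unloaded: V_out = x·V_supply = 2.01 V.)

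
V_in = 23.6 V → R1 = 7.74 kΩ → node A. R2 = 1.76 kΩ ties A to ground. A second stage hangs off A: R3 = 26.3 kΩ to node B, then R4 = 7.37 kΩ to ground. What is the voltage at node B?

V_B ≈ 0.918 V

The second stage (R3 + R4 = 33.67 kΩ) loads node A in parallel with R2.
R2 ‖ (R3+R4) = 1.673 kΩ.
V_A = 23.6 × 1.673/(7.74 + 1.673) = 4.194 V.
V_B = V_A × 0.2189 = 0.9179 V.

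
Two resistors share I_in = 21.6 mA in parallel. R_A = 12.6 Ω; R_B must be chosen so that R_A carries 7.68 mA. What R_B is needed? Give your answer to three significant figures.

Two-branch current divider: I_A = I_in · R_B/(R_A + R_B).
With f = 0.3556, R_B = R_A · f/(1−f) = 12.6 × 0.5517 = 6.952 Ω.

R_B ≈ 6.95 Ω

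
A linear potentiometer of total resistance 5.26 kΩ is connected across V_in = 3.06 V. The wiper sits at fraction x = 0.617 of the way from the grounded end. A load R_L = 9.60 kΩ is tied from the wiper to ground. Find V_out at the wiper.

Lower segment x·R_p = 3.245 kΩ; upper segment (1−x)·R_p = 2.015 kΩ.
(x·R_p) ‖ R_L = 2.425 kΩ.
Then V_out = V_in · 2.425/(2.015 + 2.425) = 1.672 V.
(Unloaded: V_out = x·V_in = 1.89 V.)

V_out ≈ 1.67 V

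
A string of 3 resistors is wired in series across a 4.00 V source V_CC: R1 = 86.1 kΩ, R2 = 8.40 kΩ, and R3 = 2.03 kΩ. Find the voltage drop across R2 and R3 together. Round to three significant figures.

Total series resistance ΣR = 86.1 + 8.40 + 2.03 = 96.53 kΩ.
R_{R2..R3} = 8.40 + 2.03 = 10.43 kΩ.
By the voltage-divider rule, V = 4.00 × 10.43/96.53 = 0.4322 V.

V ≈ 0.432 V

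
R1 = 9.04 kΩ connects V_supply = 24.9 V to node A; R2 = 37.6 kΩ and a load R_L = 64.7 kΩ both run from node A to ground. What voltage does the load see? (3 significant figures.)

The load sits in parallel with R2, giving an effective lower resistance R2' = R2·R_L/(R2+R_L) = 23.78 kΩ.
Voltage divider with the loaded lower leg: V_out = 24.9 × 23.78/(9.04 + 23.78) = 24.9 × 0.7246 = 18.04 V.
(Unloaded it would be 20.1 V; the load pulls it down.)

V_out ≈ 18.0 V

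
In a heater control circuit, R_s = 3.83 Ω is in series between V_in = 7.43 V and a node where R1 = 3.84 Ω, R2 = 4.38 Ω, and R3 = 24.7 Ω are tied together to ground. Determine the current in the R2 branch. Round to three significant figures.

Equivalent of the parallel group: R_p = 1.890 Ω.
V_A by voltage divider: V_A = 7.43 × 1.890/(3.83 + 1.890) = 2.455 V.
I(R2) = V_A / R2 = 2.455/4.38 = 0.5604 A.
(Equivalently: I_total = 1.299 A, then current-divider fraction G_k/ΣG = 0.4314.)

I ≈ 0.560 A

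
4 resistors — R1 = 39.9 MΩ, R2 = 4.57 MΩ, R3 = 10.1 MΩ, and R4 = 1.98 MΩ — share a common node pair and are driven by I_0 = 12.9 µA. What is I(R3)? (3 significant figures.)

I ≈ 1.51 µA

ΣG = 1/39.9 + 1/4.57 + 1/10.1 + 1/1.98 = 0.8479.
By the current-divider rule, I = I_0 · G_k/ΣG = 12.9 × 0.1168 = 1.506 µA.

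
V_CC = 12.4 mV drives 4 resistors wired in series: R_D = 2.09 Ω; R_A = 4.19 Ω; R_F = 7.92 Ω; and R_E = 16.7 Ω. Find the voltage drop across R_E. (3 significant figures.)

ΣR = 2.09 + 4.19 + 7.92 + 16.7 = 30.90 Ω.
Voltage divider: V = V_CC · (16.70 / 30.90) = 12.4 × 0.5405 = 6.702 mV.

V ≈ 6.70 mV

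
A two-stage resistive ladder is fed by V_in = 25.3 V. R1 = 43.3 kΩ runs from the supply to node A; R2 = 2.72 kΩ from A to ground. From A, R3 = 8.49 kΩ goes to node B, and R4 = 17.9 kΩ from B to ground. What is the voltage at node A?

Looking into the second stage from A: R3 + R4 = 26.39 kΩ appears in parallel with R2.
Effective lower resistance at A: R2 ‖ 26.39 = 2.466 kΩ.
So V_A = 25.3 × 0.05388 = 1.363 V.

V_A ≈ 1.36 V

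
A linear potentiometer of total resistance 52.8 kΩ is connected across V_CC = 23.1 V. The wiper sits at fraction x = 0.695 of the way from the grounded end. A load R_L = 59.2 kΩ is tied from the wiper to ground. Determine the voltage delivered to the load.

V_out ≈ 13.5 V

Split the track: R_lower = x·R_p = 36.70 kΩ, R_upper = (1−x)·R_p = 16.10 kΩ.
(x·R_p) ‖ R_L = 22.65 kΩ.
Loaded-divider output: V_out = 23.1 × 0.5845 = 13.50 V.
(Unloaded: V_out = x·V_CC = 16.1 V.)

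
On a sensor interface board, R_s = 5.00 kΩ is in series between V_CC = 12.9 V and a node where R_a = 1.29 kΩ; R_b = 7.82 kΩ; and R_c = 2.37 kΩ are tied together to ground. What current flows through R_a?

I ≈ 1.31 mA

Parallel bank: R_p = 1/(1/1.29 + 1/7.82 + 1/2.37) = 0.7547 kΩ.
V_A = 12.9 × 0.7547/5.755 = 1.692 V.
I(R_a) = V_A / R_a = 1.692/1.29 = 1.311 mA.
(Equivalently: I_total = 2.242 mA, then current-divider fraction G_k/ΣG = 0.5850.)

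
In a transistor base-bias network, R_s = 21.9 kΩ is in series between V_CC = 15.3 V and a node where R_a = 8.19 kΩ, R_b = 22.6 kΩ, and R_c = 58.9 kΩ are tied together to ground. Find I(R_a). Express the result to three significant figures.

I ≈ 0.373 mA

Parallel bank: R_p = 1/(1/8.19 + 1/22.6 + 1/58.9) = 5.455 kΩ.
Node voltage V_A = V_CC · R_p/(R_s + R_p) = 15.3 × 0.1994 = 3.051 V.
I(R_a) = V_A / R_a = 3.051/8.19 = 0.3725 mA.
(Check via current divider: I_total = 0.5593 mA; share G_k/ΣG = 0.6660 → same result.)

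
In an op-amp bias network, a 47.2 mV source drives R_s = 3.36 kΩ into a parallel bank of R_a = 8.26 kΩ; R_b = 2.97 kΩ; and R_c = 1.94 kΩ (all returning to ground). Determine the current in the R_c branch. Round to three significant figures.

I ≈ 5.70 µA

Parallel bank: R_p = 1/(1/8.26 + 1/2.97 + 1/1.94) = 1.028 kΩ.
V_A = 47.2 × 1.028/4.388 = 11.05 mV.
Branch current I = V_A/R_c = 11.05/1.94 = 5.698 µA.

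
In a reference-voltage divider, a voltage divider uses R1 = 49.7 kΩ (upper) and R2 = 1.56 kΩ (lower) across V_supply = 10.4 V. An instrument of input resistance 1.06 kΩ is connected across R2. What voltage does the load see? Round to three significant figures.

The load sits in parallel with R2, giving an effective lower resistance R2' = R2·R_L/(R2+R_L) = 0.6311 kΩ.
Voltage divider with the loaded lower leg: V_out = 10.4 × 0.6311/(49.7 + 0.6311) = 10.4 × 0.01254 = 0.1304 V.

V_out ≈ 0.130 V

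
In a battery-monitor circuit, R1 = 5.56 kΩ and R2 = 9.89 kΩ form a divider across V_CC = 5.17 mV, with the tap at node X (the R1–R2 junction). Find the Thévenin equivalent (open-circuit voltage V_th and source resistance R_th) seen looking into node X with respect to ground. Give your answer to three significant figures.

With X open, the divider is unloaded: V_th = 5.17 × 9.89/15.45 = 3.309 mV.
Zeroing V_CC shorts the top of R1 to ground, so R_th = R1 ‖ R2 = 3.559 kΩ.

V_th ≈ 3.31 mV, R_th ≈ 3.56 kΩ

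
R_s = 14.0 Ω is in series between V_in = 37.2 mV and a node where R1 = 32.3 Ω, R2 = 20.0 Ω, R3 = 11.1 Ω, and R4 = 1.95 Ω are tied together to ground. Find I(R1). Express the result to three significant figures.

Equivalent of the parallel group: R_p = 1.462 Ω.
Node voltage V_A = V_in · R_p/(R_s + R_p) = 37.2 × 0.09457 = 3.518 mV.
I(R1) = V_A / R1 = 3.518/32.3 = 0.1089 mA.
(Equivalently: I_total = 2.406 mA, then current-divider fraction G_k/ΣG = 0.04527.)

I ≈ 0.109 mA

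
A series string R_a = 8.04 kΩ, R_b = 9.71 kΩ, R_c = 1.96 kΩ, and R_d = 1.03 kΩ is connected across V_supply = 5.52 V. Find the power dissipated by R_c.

ΣR = 20.74 kΩ → I = 5.52/20.74 = 0.2662 mA.
V(R_c) = I·R = 0.5217 V; P = V·I = 0.5217 × 0.2662 = 0.1388 mW.

P ≈ 0.139 mW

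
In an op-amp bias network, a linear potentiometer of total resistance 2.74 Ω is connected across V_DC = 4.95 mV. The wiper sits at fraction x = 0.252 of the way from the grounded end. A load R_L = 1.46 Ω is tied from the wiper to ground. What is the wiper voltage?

The pot divides into 2.050 Ω above the wiper and 0.6905 Ω below.
(x·R_p) ‖ R_L = 0.4688 Ω.
Then V_out = V_DC · 0.4688/(2.050 + 0.4688) = 0.9214 mV.

V_out ≈ 0.921 mV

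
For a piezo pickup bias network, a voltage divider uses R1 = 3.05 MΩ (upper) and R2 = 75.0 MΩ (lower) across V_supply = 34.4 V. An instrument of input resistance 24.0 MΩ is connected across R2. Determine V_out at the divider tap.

First combine the lower leg with the load: R2 ‖ R_L = 18.18 MΩ.
Then V_out = V_supply · R2'/(R1 + R2') = 34.4 × 18.18/21.23 = 29.46 V.

V_out ≈ 29.5 V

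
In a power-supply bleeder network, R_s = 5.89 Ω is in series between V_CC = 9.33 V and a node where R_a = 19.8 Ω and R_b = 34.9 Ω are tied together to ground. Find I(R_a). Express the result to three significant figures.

Equivalent of the parallel group: R_p = 12.63 Ω.
V_A by voltage divider: V_A = 9.33 × 12.63/(5.89 + 12.63) = 6.363 V.
I(R_a) = V_A / R_a = 6.363/19.8 = 0.3214 A.
(Check via current divider: I_total = 0.5037 A; share G_k/ΣG = 0.6380 → same result.)

I ≈ 0.321 A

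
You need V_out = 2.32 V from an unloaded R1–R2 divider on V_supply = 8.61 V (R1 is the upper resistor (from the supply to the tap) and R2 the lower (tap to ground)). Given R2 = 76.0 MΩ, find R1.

R1 ≈ 206 MΩ

The divider ratio is R2/(R1+R2) = 2.32/8.61 = 0.2695.
Rearranging, R1 = R2·(1−k)/k = 76.0 × 2.711 = 206.1 MΩ.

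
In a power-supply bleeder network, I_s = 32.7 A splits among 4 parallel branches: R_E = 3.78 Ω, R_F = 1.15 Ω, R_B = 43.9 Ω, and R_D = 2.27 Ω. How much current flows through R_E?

I ≈ 5.42 A

Conductances: ΣG = 1/3.78 + 1/1.15 + 1/43.9 + 1/2.27 = 1.597 (1/Ω).
R_E takes the fraction G_k/ΣG = 0.2646/1.597 = 0.1656, so I = 32.7 × 0.1656 = 5.415 A.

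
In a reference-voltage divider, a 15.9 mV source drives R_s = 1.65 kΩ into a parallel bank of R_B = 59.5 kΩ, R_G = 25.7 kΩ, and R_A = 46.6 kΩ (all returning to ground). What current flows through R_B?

I ≈ 0.237 µA

Equivalent of the parallel group: R_p = 12.96 kΩ.
V_A = 15.9 × 12.96/14.61 = 14.10 mV.
Branch current I = V_A/R_B = 14.10/59.5 = 0.2370 µA.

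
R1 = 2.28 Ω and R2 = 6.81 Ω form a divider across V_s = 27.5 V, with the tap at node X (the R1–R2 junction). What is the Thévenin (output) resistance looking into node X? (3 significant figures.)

R_th ≈ 1.71 Ω

With V_s suppressed (replaced by a short), R_th = R1 ‖ R2 = (2.280 × 6.81)/(2.280 + 6.81) = 1.708 Ω.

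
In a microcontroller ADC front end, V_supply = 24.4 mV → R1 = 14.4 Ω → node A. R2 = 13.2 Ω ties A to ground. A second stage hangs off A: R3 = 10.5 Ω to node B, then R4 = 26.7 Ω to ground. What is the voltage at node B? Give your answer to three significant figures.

Node A sees R2 in parallel with the series input of stage 2, R3 + R4 = 37.20 Ω.
R2 ‖ (R3+R4) = 9.743 Ω.
V_A = 24.4 × 9.743/(14.4 + 9.743) = 9.847 mV.
Stage 2 is unloaded, so V_B = V_A · R4/(R3+R4) = 9.847 × 26.7/37.20 = 7.067 mV.

V_B ≈ 7.07 mV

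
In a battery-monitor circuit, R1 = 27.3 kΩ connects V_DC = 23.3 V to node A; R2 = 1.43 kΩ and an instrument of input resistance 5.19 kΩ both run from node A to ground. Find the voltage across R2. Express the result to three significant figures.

First combine the lower leg with the load: R2 ‖ R_L = 1.121 kΩ.
Then V_out = V_DC · R2'/(R1 + R2') = 23.3 × 1.121/28.42 = 0.9191 V.

V_out ≈ 0.919 V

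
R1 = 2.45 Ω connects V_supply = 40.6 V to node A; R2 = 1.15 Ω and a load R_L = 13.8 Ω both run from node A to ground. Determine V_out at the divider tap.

First combine the lower leg with the load: R2 ‖ R_L = 1.062 Ω.
Now apply the divider: V_out = 40.6 × 0.3023 = 12.27 V.

V_out ≈ 12.3 V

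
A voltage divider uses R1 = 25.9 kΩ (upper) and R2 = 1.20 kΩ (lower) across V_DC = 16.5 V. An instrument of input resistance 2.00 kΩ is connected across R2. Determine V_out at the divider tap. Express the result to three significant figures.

V_out ≈ 0.464 V

First combine the lower leg with the load: R2 ‖ R_L = 0.7500 kΩ.
Then V_out = V_DC · R2'/(R1 + R2') = 16.5 × 0.7500/26.65 = 0.4644 V.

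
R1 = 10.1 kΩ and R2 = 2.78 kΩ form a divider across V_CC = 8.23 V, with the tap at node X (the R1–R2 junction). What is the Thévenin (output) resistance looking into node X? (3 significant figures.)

R_th ≈ 2.18 kΩ

Zeroing V_CC shorts the top of R1 to ground, so R_th = R1 ‖ R2 = 2.180 kΩ.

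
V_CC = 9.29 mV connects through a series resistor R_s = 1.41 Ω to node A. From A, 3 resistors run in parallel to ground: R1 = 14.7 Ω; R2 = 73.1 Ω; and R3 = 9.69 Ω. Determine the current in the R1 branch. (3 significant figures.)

I ≈ 0.501 mA

Parallel bank: R_p = 1/(1/14.7 + 1/73.1 + 1/9.69) = 5.408 Ω.
V_A = 9.29 × 5.408/6.818 = 7.369 mV.
Branch current I = V_A/R1 = 7.369/14.7 = 0.5013 mA.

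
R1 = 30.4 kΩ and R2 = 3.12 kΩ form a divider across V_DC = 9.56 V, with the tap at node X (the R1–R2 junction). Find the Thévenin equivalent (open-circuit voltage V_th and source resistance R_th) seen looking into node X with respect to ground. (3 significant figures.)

V_th ≈ 0.890 V, R_th ≈ 2.83 kΩ

V_th is the unloaded tap voltage: V_DC · R2/(R1+R2) = 9.56 × 0.09308 = 0.8898 V.
Zeroing V_DC shorts the top of R1 to ground, so R_th = R1 ‖ R2 = 2.830 kΩ.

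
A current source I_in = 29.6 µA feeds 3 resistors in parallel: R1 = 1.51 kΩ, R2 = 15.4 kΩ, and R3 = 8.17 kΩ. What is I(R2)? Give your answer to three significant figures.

I ≈ 2.26 µA

Total conductance ΣG = 1/1.51 + 1/15.4 + 1/8.17 = 0.8496 (units of 1/kΩ).
R2 takes the fraction G_k/ΣG = 0.06494/0.8496 = 0.07643, so I = 29.6 × 0.07643 = 2.262 µA.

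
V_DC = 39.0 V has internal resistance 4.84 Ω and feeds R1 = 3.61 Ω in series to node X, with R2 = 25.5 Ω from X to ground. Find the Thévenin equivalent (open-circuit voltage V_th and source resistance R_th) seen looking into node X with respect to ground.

R1' = 4.84 + 3.61 = 8.450 Ω (source resistance + R1).
V_th is the unloaded tap voltage: V_DC · R2/(R1'+R2) = 39.0 × 0.7511 = 29.29 V.
Looking into X with the source shorted: R_th = R1'·R2/(R1'+R2) = 8.450 × 25.5/33.95 = 6.347 Ω.

V_th ≈ 29.3 V, R_th ≈ 6.35 Ω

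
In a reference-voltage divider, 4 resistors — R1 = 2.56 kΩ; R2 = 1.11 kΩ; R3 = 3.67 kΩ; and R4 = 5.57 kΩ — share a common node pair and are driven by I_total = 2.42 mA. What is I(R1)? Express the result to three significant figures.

ΣG = 1/2.56 + 1/1.11 + 1/3.67 + 1/5.57 = 1.744.
By the current-divider rule, I = I_total · G_k/ΣG = 2.42 × 0.2240 = 0.5422 mA.

I ≈ 0.542 mA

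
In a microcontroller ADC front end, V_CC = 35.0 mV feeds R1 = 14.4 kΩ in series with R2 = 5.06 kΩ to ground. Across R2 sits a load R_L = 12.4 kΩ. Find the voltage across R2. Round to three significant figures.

R2 ‖ R_L = (5.06 × 12.4)/(5.06 + 12.4) = 3.594 kΩ.
Now apply the divider: V_out = 35.0 × 0.1997 = 6.990 mV.

V_out ≈ 6.99 mV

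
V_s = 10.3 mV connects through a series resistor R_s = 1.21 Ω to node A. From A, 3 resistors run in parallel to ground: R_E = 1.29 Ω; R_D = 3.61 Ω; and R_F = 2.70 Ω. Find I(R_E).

Parallel bank: R_p = 1/(1/1.29 + 1/3.61 + 1/2.70) = 0.7030 Ω.
V_A by voltage divider: V_A = 10.3 × 0.7030/(1.21 + 0.7030) = 3.785 mV.
Branch current I = V_A/R_E = 3.785/1.29 = 2.934 mA.
(Equivalently: I_total = 5.384 mA, then current-divider fraction G_k/ΣG = 0.5449.)

I ≈ 2.93 mA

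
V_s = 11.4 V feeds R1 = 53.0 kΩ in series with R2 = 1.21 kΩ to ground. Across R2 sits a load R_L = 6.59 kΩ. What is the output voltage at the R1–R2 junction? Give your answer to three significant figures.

V_out ≈ 0.216 V

First combine the lower leg with the load: R2 ‖ R_L = 1.022 kΩ.
Then V_out = V_s · R2'/(R1 + R2') = 11.4 × 1.022/54.02 = 0.2157 V.
(Unloaded it would be 0.254 V; the load pulls it down.)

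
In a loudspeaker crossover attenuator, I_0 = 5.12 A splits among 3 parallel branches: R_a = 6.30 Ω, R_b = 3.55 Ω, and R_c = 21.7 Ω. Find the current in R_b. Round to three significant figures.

I ≈ 2.96 A

ΣG = 1/6.30 + 1/3.55 + 1/21.7 = 0.4865.
R_b takes the fraction G_k/ΣG = 0.2817/0.4865 = 0.5790, so I = 5.12 × 0.5790 = 2.965 A.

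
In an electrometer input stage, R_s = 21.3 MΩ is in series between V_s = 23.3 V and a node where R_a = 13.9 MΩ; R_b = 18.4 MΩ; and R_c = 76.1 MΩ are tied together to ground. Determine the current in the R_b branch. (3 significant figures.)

I ≈ 0.319 µA

Parallel bank: R_p = 1/(1/13.9 + 1/18.4 + 1/76.1) = 7.172 MΩ.
V_A = 23.3 × 7.172/28.47 = 5.869 V.
I(R_b) = V_A / R_b = 5.869/18.4 = 0.3190 µA.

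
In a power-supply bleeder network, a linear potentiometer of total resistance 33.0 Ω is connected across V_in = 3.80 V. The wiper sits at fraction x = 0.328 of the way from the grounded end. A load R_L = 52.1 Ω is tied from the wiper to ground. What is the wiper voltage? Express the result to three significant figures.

Lower segment x·R_p = 10.82 Ω; upper segment (1−x)·R_p = 22.18 Ω.
Lower segment in parallel with the load: 10.82 ‖ 52.1 = 8.962 Ω.
V_out = 3.80 × 8.962/(22.18 + 8.962) = 1.094 V.

V_out ≈ 1.09 V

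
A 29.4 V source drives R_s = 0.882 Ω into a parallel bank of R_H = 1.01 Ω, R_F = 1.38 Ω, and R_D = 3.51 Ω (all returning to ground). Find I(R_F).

Equivalent of the parallel group: R_p = 0.5001 Ω.
Node voltage V_A = V_supply · R_p/(R_s + R_p) = 29.4 × 0.3618 = 10.64 V.
Branch current I = V_A/R_F = 10.64/1.38 = 7.709 A.
(Equivalently: I_total = 21.27 A, then current-divider fraction G_k/ΣG = 0.3624.)

I ≈ 7.71 A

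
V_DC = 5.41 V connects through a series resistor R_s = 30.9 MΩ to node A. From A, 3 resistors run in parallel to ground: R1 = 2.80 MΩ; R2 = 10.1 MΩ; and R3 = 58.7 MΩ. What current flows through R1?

I ≈ 0.124 µA

Combine the parallel branches: R_p = (1/2.80 + 1/10.1 + 1/58.7)⁻¹ = 2.113 MΩ.
Node voltage V_A = V_DC · R_p/(R_s + R_p) = 5.41 × 0.06401 = 0.3463 V.
I(R1) = V_A / R1 = 0.3463/2.80 = 0.1237 µA.
(Check via current divider: I_total = 0.1639 µA; share G_k/ΣG = 0.7548 → same result.)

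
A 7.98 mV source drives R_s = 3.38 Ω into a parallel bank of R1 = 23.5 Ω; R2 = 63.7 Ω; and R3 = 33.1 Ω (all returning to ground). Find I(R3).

I ≈ 0.186 mA

Parallel bank: R_p = 1/(1/23.5 + 1/63.7 + 1/33.1) = 11.30 Ω.
V_A by voltage divider: V_A = 7.98 × 11.30/(3.38 + 11.30) = 6.143 mV.
I(R3) = V_A / R3 = 6.143/33.1 = 0.1856 mA.
(Equivalently: I_total = 0.5434 mA, then current-divider fraction G_k/ΣG = 0.3415.)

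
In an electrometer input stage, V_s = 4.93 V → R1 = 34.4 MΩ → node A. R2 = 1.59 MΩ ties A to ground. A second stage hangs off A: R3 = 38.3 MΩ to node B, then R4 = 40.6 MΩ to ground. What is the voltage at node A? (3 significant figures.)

V_A ≈ 0.214 V

Looking into the second stage from A: R3 + R4 = 78.90 MΩ appears in parallel with R2.
R2 ‖ (R3+R4) = 1.559 MΩ.
V_A = 4.93 × 1.559/(34.4 + 1.559) = 0.2137 V.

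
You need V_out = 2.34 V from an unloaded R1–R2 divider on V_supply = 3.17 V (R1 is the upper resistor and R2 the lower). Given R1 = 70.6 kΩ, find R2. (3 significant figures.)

R2 ≈ 199 kΩ

Required fraction k = V_out/V_supply = 0.7382.
R2 = R1 · 0.7382/(1 − 0.7382) = 199.0 kΩ.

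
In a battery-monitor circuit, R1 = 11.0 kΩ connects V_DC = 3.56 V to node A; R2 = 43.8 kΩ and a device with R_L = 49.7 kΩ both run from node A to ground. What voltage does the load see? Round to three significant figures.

First combine the lower leg with the load: R2 ‖ R_L = 23.28 kΩ.
Voltage divider with the loaded lower leg: V_out = 3.56 × 23.28/(11.0 + 23.28) = 3.56 × 0.6791 = 2.418 V.

V_out ≈ 2.42 V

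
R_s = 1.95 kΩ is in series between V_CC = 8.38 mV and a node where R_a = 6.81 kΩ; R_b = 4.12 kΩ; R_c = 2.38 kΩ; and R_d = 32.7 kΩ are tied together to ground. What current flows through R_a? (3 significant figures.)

I ≈ 0.466 µA

Equivalent of the parallel group: R_p = 1.190 kΩ.
Node voltage V_A = V_CC · R_p/(R_s + R_p) = 8.38 × 0.3790 = 3.176 mV.
I(R_a) = V_A / R_a = 3.176/6.81 = 0.4664 µA.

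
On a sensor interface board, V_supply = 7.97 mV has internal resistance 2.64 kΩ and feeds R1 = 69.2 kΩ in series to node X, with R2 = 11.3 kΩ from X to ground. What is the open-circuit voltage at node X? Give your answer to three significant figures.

V_th ≈ 1.08 mV

R1' = 2.64 + 69.2 = 71.84 kΩ (source resistance + R1).
Open-circuit (no load on X): V_th = V_supply · R2/(R1' + R2) = 7.97 × 11.3/(71.84 + 11.3) = 1.083 mV.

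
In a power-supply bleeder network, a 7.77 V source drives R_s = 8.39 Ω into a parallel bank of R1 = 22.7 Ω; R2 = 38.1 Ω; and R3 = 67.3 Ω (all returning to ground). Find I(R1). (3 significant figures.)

I ≈ 0.200 A

Equivalent of the parallel group: R_p = 11.74 Ω.
Node voltage V_A = V_DC · R_p/(R_s + R_p) = 7.77 × 0.5833 = 4.532 V.
I(R1) = V_A / R1 = 4.532/22.7 = 0.1996 A.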